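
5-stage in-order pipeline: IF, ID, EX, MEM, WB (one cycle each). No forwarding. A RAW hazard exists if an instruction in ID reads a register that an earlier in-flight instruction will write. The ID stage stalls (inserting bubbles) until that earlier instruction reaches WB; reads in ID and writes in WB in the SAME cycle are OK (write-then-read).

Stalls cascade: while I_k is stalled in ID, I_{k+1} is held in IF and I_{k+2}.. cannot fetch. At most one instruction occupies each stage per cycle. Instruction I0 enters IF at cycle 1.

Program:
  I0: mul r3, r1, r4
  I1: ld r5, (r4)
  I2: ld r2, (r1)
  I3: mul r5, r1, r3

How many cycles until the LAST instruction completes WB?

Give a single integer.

I0 mul r3 <- r1,r4: IF@1 ID@2 stall=0 (-) EX@3 MEM@4 WB@5
I1 ld r5 <- r4: IF@2 ID@3 stall=0 (-) EX@4 MEM@5 WB@6
I2 ld r2 <- r1: IF@3 ID@4 stall=0 (-) EX@5 MEM@6 WB@7
I3 mul r5 <- r1,r3: IF@4 ID@5 stall=0 (-) EX@6 MEM@7 WB@8

Answer: 8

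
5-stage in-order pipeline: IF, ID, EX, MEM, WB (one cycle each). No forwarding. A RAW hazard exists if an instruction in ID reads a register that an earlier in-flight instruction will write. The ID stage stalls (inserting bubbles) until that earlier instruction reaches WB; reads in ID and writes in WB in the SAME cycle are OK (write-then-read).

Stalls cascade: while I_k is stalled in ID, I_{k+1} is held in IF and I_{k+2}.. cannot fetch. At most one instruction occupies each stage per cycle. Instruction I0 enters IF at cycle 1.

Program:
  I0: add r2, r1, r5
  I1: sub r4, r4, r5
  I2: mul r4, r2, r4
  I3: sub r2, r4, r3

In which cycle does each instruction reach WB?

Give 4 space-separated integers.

I0 add r2 <- r1,r5: IF@1 ID@2 stall=0 (-) EX@3 MEM@4 WB@5
I1 sub r4 <- r4,r5: IF@2 ID@3 stall=0 (-) EX@4 MEM@5 WB@6
I2 mul r4 <- r2,r4: IF@3 ID@4 stall=2 (RAW on I1.r4 (WB@6)) EX@7 MEM@8 WB@9
I3 sub r2 <- r4,r3: IF@4 ID@7 stall=2 (RAW on I2.r4 (WB@9)) EX@10 MEM@11 WB@12

Answer: 5 6 9 12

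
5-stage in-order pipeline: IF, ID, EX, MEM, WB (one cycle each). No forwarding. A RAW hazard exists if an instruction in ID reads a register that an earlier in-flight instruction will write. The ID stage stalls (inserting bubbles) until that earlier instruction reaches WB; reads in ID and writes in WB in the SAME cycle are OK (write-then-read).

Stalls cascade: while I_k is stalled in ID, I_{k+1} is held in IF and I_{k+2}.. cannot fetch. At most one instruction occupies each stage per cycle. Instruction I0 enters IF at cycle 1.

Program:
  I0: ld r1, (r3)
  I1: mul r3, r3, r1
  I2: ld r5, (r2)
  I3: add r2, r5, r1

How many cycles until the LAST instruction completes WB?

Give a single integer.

Answer: 12

Derivation:
I0 ld r1 <- r3: IF@1 ID@2 stall=0 (-) EX@3 MEM@4 WB@5
I1 mul r3 <- r3,r1: IF@2 ID@3 stall=2 (RAW on I0.r1 (WB@5)) EX@6 MEM@7 WB@8
I2 ld r5 <- r2: IF@3 ID@6 stall=0 (-) EX@7 MEM@8 WB@9
I3 add r2 <- r5,r1: IF@6 ID@7 stall=2 (RAW on I2.r5 (WB@9)) EX@10 MEM@11 WB@12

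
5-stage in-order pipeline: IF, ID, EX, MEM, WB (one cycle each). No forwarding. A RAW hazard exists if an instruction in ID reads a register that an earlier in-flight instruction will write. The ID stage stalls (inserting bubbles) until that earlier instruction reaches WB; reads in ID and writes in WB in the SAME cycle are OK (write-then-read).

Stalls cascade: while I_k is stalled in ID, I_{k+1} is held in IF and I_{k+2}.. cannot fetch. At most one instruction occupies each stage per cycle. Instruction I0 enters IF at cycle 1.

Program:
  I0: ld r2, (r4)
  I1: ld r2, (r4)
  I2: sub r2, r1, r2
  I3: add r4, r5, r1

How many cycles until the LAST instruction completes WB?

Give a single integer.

I0 ld r2 <- r4: IF@1 ID@2 stall=0 (-) EX@3 MEM@4 WB@5
I1 ld r2 <- r4: IF@2 ID@3 stall=0 (-) EX@4 MEM@5 WB@6
I2 sub r2 <- r1,r2: IF@3 ID@4 stall=2 (RAW on I1.r2 (WB@6)) EX@7 MEM@8 WB@9
I3 add r4 <- r5,r1: IF@4 ID@7 stall=0 (-) EX@8 MEM@9 WB@10

Answer: 10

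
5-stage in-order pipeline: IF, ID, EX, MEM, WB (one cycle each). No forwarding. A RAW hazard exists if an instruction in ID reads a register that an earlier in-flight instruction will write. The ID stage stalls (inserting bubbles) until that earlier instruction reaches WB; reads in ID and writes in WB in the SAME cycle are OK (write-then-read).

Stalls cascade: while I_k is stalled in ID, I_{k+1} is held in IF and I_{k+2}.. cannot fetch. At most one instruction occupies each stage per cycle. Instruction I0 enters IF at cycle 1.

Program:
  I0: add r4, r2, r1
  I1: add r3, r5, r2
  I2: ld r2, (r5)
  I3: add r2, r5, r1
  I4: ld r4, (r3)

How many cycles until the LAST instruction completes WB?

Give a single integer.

Answer: 9

Derivation:
I0 add r4 <- r2,r1: IF@1 ID@2 stall=0 (-) EX@3 MEM@4 WB@5
I1 add r3 <- r5,r2: IF@2 ID@3 stall=0 (-) EX@4 MEM@5 WB@6
I2 ld r2 <- r5: IF@3 ID@4 stall=0 (-) EX@5 MEM@6 WB@7
I3 add r2 <- r5,r1: IF@4 ID@5 stall=0 (-) EX@6 MEM@7 WB@8
I4 ld r4 <- r3: IF@5 ID@6 stall=0 (-) EX@7 MEM@8 WB@9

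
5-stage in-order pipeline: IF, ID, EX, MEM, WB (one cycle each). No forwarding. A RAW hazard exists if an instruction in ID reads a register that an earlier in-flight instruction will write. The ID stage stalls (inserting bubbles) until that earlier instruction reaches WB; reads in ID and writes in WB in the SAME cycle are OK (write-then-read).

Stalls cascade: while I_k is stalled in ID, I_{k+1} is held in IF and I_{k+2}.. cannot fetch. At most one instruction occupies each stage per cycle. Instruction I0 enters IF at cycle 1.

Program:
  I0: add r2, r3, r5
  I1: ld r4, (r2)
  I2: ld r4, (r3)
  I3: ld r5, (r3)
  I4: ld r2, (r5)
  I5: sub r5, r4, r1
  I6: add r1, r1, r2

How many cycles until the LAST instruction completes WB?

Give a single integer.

I0 add r2 <- r3,r5: IF@1 ID@2 stall=0 (-) EX@3 MEM@4 WB@5
I1 ld r4 <- r2: IF@2 ID@3 stall=2 (RAW on I0.r2 (WB@5)) EX@6 MEM@7 WB@8
I2 ld r4 <- r3: IF@3 ID@6 stall=0 (-) EX@7 MEM@8 WB@9
I3 ld r5 <- r3: IF@6 ID@7 stall=0 (-) EX@8 MEM@9 WB@10
I4 ld r2 <- r5: IF@7 ID@8 stall=2 (RAW on I3.r5 (WB@10)) EX@11 MEM@12 WB@13
I5 sub r5 <- r4,r1: IF@8 ID@11 stall=0 (-) EX@12 MEM@13 WB@14
I6 add r1 <- r1,r2: IF@11 ID@12 stall=1 (RAW on I4.r2 (WB@13)) EX@14 MEM@15 WB@16

Answer: 16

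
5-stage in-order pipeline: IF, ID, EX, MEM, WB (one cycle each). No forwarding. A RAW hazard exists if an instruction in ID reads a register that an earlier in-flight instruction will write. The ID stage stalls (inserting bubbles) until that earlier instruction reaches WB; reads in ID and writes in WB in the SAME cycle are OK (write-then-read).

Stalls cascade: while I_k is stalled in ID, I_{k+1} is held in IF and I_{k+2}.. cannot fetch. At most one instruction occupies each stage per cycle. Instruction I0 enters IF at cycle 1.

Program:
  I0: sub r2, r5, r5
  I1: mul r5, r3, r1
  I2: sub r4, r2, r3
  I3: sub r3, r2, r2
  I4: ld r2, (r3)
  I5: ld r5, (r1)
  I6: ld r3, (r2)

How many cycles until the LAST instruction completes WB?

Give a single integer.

Answer: 15

Derivation:
I0 sub r2 <- r5,r5: IF@1 ID@2 stall=0 (-) EX@3 MEM@4 WB@5
I1 mul r5 <- r3,r1: IF@2 ID@3 stall=0 (-) EX@4 MEM@5 WB@6
I2 sub r4 <- r2,r3: IF@3 ID@4 stall=1 (RAW on I0.r2 (WB@5)) EX@6 MEM@7 WB@8
I3 sub r3 <- r2,r2: IF@4 ID@6 stall=0 (-) EX@7 MEM@8 WB@9
I4 ld r2 <- r3: IF@6 ID@7 stall=2 (RAW on I3.r3 (WB@9)) EX@10 MEM@11 WB@12
I5 ld r5 <- r1: IF@7 ID@10 stall=0 (-) EX@11 MEM@12 WB@13
I6 ld r3 <- r2: IF@10 ID@11 stall=1 (RAW on I4.r2 (WB@12)) EX@13 MEM@14 WB@15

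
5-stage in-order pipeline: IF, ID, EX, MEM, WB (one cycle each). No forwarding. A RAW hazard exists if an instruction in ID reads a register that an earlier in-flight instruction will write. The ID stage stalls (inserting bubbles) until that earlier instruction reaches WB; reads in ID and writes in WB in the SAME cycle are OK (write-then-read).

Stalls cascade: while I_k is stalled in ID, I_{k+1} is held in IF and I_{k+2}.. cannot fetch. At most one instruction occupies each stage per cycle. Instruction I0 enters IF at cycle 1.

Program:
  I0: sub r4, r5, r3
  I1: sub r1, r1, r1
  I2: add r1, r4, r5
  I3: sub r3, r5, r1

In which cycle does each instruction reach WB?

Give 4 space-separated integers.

I0 sub r4 <- r5,r3: IF@1 ID@2 stall=0 (-) EX@3 MEM@4 WB@5
I1 sub r1 <- r1,r1: IF@2 ID@3 stall=0 (-) EX@4 MEM@5 WB@6
I2 add r1 <- r4,r5: IF@3 ID@4 stall=1 (RAW on I0.r4 (WB@5)) EX@6 MEM@7 WB@8
I3 sub r3 <- r5,r1: IF@4 ID@6 stall=2 (RAW on I2.r1 (WB@8)) EX@9 MEM@10 WB@11

Answer: 5 6 8 11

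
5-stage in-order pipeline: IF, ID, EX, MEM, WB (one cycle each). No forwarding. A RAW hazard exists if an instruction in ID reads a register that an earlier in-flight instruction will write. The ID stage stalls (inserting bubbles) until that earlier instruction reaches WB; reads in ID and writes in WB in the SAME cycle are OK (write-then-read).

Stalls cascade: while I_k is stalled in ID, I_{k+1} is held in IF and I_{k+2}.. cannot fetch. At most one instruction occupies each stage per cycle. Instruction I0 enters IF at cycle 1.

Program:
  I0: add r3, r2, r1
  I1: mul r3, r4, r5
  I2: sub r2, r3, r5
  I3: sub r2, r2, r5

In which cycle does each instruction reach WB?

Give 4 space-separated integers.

I0 add r3 <- r2,r1: IF@1 ID@2 stall=0 (-) EX@3 MEM@4 WB@5
I1 mul r3 <- r4,r5: IF@2 ID@3 stall=0 (-) EX@4 MEM@5 WB@6
I2 sub r2 <- r3,r5: IF@3 ID@4 stall=2 (RAW on I1.r3 (WB@6)) EX@7 MEM@8 WB@9
I3 sub r2 <- r2,r5: IF@4 ID@7 stall=2 (RAW on I2.r2 (WB@9)) EX@10 MEM@11 WB@12

Answer: 5 6 9 12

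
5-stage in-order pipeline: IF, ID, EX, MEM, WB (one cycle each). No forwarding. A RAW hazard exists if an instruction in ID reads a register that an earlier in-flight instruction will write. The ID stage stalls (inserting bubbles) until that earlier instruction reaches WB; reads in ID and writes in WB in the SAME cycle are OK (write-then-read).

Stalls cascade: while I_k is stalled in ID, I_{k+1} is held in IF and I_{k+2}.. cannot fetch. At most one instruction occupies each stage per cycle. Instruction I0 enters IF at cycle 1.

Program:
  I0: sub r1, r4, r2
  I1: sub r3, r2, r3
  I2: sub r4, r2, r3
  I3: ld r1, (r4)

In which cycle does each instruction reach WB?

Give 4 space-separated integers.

Answer: 5 6 9 12

Derivation:
I0 sub r1 <- r4,r2: IF@1 ID@2 stall=0 (-) EX@3 MEM@4 WB@5
I1 sub r3 <- r2,r3: IF@2 ID@3 stall=0 (-) EX@4 MEM@5 WB@6
I2 sub r4 <- r2,r3: IF@3 ID@4 stall=2 (RAW on I1.r3 (WB@6)) EX@7 MEM@8 WB@9
I3 ld r1 <- r4: IF@4 ID@7 stall=2 (RAW on I2.r4 (WB@9)) EX@10 MEM@11 WB@12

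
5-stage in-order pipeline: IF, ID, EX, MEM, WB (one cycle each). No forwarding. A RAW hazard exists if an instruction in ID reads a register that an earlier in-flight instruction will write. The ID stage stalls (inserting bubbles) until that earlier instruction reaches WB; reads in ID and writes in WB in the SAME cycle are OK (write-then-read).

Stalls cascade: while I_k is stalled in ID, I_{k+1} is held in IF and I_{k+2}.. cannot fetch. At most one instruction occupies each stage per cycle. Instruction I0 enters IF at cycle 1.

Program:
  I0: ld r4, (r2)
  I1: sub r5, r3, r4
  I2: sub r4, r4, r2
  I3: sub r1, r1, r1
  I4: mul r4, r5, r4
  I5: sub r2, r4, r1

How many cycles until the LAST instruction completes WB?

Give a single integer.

Answer: 15

Derivation:
I0 ld r4 <- r2: IF@1 ID@2 stall=0 (-) EX@3 MEM@4 WB@5
I1 sub r5 <- r3,r4: IF@2 ID@3 stall=2 (RAW on I0.r4 (WB@5)) EX@6 MEM@7 WB@8
I2 sub r4 <- r4,r2: IF@3 ID@6 stall=0 (-) EX@7 MEM@8 WB@9
I3 sub r1 <- r1,r1: IF@6 ID@7 stall=0 (-) EX@8 MEM@9 WB@10
I4 mul r4 <- r5,r4: IF@7 ID@8 stall=1 (RAW on I2.r4 (WB@9)) EX@10 MEM@11 WB@12
I5 sub r2 <- r4,r1: IF@8 ID@10 stall=2 (RAW on I4.r4 (WB@12)) EX@13 MEM@14 WB@15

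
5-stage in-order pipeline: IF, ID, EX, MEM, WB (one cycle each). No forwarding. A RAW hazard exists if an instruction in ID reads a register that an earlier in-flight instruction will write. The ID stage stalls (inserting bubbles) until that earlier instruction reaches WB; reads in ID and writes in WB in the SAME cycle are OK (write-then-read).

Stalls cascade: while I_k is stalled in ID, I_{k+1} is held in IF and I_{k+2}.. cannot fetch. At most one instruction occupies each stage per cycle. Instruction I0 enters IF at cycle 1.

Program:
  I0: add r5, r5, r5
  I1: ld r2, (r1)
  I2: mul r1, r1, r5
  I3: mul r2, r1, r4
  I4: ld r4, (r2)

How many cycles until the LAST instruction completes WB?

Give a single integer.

Answer: 14

Derivation:
I0 add r5 <- r5,r5: IF@1 ID@2 stall=0 (-) EX@3 MEM@4 WB@5
I1 ld r2 <- r1: IF@2 ID@3 stall=0 (-) EX@4 MEM@5 WB@6
I2 mul r1 <- r1,r5: IF@3 ID@4 stall=1 (RAW on I0.r5 (WB@5)) EX@6 MEM@7 WB@8
I3 mul r2 <- r1,r4: IF@4 ID@6 stall=2 (RAW on I2.r1 (WB@8)) EX@9 MEM@10 WB@11
I4 ld r4 <- r2: IF@6 ID@9 stall=2 (RAW on I3.r2 (WB@11)) EX@12 MEM@13 WB@14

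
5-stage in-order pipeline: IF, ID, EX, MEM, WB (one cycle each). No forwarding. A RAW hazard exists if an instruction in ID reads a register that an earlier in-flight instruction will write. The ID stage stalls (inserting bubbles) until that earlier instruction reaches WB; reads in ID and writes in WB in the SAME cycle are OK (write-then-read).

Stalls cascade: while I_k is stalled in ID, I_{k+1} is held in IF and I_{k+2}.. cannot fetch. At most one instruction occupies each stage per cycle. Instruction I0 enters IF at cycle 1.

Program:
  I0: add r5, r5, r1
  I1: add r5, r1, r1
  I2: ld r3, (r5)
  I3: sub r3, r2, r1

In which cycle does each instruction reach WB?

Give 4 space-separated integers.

I0 add r5 <- r5,r1: IF@1 ID@2 stall=0 (-) EX@3 MEM@4 WB@5
I1 add r5 <- r1,r1: IF@2 ID@3 stall=0 (-) EX@4 MEM@5 WB@6
I2 ld r3 <- r5: IF@3 ID@4 stall=2 (RAW on I1.r5 (WB@6)) EX@7 MEM@8 WB@9
I3 sub r3 <- r2,r1: IF@4 ID@7 stall=0 (-) EX@8 MEM@9 WB@10

Answer: 5 6 9 10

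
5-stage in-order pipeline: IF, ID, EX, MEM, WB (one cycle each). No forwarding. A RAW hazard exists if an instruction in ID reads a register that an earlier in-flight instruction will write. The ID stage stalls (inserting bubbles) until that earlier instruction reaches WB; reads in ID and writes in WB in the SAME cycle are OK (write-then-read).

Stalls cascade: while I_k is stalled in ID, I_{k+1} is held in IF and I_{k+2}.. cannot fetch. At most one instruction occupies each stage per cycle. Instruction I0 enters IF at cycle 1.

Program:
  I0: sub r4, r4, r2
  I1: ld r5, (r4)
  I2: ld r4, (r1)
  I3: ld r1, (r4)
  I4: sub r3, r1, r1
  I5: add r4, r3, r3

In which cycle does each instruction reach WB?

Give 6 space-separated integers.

I0 sub r4 <- r4,r2: IF@1 ID@2 stall=0 (-) EX@3 MEM@4 WB@5
I1 ld r5 <- r4: IF@2 ID@3 stall=2 (RAW on I0.r4 (WB@5)) EX@6 MEM@7 WB@8
I2 ld r4 <- r1: IF@3 ID@6 stall=0 (-) EX@7 MEM@8 WB@9
I3 ld r1 <- r4: IF@6 ID@7 stall=2 (RAW on I2.r4 (WB@9)) EX@10 MEM@11 WB@12
I4 sub r3 <- r1,r1: IF@7 ID@10 stall=2 (RAW on I3.r1 (WB@12)) EX@13 MEM@14 WB@15
I5 add r4 <- r3,r3: IF@10 ID@13 stall=2 (RAW on I4.r3 (WB@15)) EX@16 MEM@17 WB@18

Answer: 5 8 9 12 15 18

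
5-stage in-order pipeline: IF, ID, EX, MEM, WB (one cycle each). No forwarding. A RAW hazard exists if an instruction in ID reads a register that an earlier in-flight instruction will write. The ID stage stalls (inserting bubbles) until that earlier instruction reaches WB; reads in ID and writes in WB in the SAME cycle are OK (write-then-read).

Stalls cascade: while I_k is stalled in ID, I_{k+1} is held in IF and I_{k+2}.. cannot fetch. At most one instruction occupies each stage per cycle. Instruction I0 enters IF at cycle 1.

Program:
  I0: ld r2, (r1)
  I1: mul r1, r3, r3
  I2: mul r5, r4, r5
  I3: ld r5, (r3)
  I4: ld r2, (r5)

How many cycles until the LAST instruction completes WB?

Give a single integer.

Answer: 11

Derivation:
I0 ld r2 <- r1: IF@1 ID@2 stall=0 (-) EX@3 MEM@4 WB@5
I1 mul r1 <- r3,r3: IF@2 ID@3 stall=0 (-) EX@4 MEM@5 WB@6
I2 mul r5 <- r4,r5: IF@3 ID@4 stall=0 (-) EX@5 MEM@6 WB@7
I3 ld r5 <- r3: IF@4 ID@5 stall=0 (-) EX@6 MEM@7 WB@8
I4 ld r2 <- r5: IF@5 ID@6 stall=2 (RAW on I3.r5 (WB@8)) EX@9 MEM@10 WB@11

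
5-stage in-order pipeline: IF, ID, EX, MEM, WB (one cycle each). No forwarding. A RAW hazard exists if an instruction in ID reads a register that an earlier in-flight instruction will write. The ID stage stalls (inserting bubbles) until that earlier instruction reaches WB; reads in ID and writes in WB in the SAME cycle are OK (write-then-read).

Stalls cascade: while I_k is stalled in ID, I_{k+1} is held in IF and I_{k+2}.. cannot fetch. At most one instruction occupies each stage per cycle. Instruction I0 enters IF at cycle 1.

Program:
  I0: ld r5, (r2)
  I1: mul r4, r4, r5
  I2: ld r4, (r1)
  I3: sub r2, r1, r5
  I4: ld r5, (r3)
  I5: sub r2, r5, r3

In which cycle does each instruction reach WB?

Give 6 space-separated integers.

Answer: 5 8 9 10 11 14

Derivation:
I0 ld r5 <- r2: IF@1 ID@2 stall=0 (-) EX@3 MEM@4 WB@5
I1 mul r4 <- r4,r5: IF@2 ID@3 stall=2 (RAW on I0.r5 (WB@5)) EX@6 MEM@7 WB@8
I2 ld r4 <- r1: IF@3 ID@6 stall=0 (-) EX@7 MEM@8 WB@9
I3 sub r2 <- r1,r5: IF@6 ID@7 stall=0 (-) EX@8 MEM@9 WB@10
I4 ld r5 <- r3: IF@7 ID@8 stall=0 (-) EX@9 MEM@10 WB@11
I5 sub r2 <- r5,r3: IF@8 ID@9 stall=2 (RAW on I4.r5 (WB@11)) EX@12 MEM@13 WB@14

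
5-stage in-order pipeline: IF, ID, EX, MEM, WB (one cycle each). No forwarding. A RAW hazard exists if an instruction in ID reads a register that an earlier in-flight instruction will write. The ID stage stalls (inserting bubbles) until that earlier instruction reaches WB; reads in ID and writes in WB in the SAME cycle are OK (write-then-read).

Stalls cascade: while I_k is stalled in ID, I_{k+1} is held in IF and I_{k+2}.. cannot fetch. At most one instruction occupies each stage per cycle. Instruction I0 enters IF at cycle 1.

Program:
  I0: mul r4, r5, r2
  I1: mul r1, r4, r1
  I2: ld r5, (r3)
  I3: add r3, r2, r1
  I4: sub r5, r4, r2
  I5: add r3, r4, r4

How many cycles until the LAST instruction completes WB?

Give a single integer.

Answer: 13

Derivation:
I0 mul r4 <- r5,r2: IF@1 ID@2 stall=0 (-) EX@3 MEM@4 WB@5
I1 mul r1 <- r4,r1: IF@2 ID@3 stall=2 (RAW on I0.r4 (WB@5)) EX@6 MEM@7 WB@8
I2 ld r5 <- r3: IF@3 ID@6 stall=0 (-) EX@7 MEM@8 WB@9
I3 add r3 <- r2,r1: IF@6 ID@7 stall=1 (RAW on I1.r1 (WB@8)) EX@9 MEM@10 WB@11
I4 sub r5 <- r4,r2: IF@7 ID@9 stall=0 (-) EX@10 MEM@11 WB@12
I5 add r3 <- r4,r4: IF@9 ID@10 stall=0 (-) EX@11 MEM@12 WB@13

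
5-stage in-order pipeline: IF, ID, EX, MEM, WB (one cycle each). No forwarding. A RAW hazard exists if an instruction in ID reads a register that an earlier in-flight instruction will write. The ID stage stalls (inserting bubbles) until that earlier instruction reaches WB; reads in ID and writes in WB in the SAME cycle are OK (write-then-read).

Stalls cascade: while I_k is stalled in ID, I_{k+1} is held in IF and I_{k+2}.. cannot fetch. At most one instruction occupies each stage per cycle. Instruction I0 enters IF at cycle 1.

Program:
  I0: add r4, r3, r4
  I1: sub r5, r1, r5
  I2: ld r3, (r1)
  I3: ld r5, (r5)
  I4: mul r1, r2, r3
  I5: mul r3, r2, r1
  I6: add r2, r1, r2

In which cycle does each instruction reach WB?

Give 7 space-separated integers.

I0 add r4 <- r3,r4: IF@1 ID@2 stall=0 (-) EX@3 MEM@4 WB@5
I1 sub r5 <- r1,r5: IF@2 ID@3 stall=0 (-) EX@4 MEM@5 WB@6
I2 ld r3 <- r1: IF@3 ID@4 stall=0 (-) EX@5 MEM@6 WB@7
I3 ld r5 <- r5: IF@4 ID@5 stall=1 (RAW on I1.r5 (WB@6)) EX@7 MEM@8 WB@9
I4 mul r1 <- r2,r3: IF@5 ID@7 stall=0 (-) EX@8 MEM@9 WB@10
I5 mul r3 <- r2,r1: IF@7 ID@8 stall=2 (RAW on I4.r1 (WB@10)) EX@11 MEM@12 WB@13
I6 add r2 <- r1,r2: IF@8 ID@11 stall=0 (-) EX@12 MEM@13 WB@14

Answer: 5 6 7 9 10 13 14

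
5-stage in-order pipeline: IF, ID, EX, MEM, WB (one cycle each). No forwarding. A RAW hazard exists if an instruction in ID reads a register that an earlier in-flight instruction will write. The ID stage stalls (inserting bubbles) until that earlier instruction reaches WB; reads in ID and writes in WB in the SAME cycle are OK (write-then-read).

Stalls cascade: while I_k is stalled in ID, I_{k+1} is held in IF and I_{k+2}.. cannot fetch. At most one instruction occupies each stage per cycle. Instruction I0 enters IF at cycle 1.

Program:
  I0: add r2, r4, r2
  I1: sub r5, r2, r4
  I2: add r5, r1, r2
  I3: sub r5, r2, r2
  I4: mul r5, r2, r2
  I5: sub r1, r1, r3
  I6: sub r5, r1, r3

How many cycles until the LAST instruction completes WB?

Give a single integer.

Answer: 15

Derivation:
I0 add r2 <- r4,r2: IF@1 ID@2 stall=0 (-) EX@3 MEM@4 WB@5
I1 sub r5 <- r2,r4: IF@2 ID@3 stall=2 (RAW on I0.r2 (WB@5)) EX@6 MEM@7 WB@8
I2 add r5 <- r1,r2: IF@3 ID@6 stall=0 (-) EX@7 MEM@8 WB@9
I3 sub r5 <- r2,r2: IF@6 ID@7 stall=0 (-) EX@8 MEM@9 WB@10
I4 mul r5 <- r2,r2: IF@7 ID@8 stall=0 (-) EX@9 MEM@10 WB@11
I5 sub r1 <- r1,r3: IF@8 ID@9 stall=0 (-) EX@10 MEM@11 WB@12
I6 sub r5 <- r1,r3: IF@9 ID@10 stall=2 (RAW on I5.r1 (WB@12)) EX@13 MEM@14 WB@15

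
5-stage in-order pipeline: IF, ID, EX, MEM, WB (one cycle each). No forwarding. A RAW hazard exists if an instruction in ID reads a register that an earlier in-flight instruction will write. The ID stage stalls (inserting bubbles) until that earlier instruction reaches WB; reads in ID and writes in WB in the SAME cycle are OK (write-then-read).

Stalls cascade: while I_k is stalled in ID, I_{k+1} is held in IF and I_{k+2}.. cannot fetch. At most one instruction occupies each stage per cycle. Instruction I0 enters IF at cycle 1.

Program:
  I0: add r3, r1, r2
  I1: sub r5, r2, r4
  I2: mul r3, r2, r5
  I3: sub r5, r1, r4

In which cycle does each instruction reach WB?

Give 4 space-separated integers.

Answer: 5 6 9 10

Derivation:
I0 add r3 <- r1,r2: IF@1 ID@2 stall=0 (-) EX@3 MEM@4 WB@5
I1 sub r5 <- r2,r4: IF@2 ID@3 stall=0 (-) EX@4 MEM@5 WB@6
I2 mul r3 <- r2,r5: IF@3 ID@4 stall=2 (RAW on I1.r5 (WB@6)) EX@7 MEM@8 WB@9
I3 sub r5 <- r1,r4: IF@4 ID@7 stall=0 (-) EX@8 MEM@9 WB@10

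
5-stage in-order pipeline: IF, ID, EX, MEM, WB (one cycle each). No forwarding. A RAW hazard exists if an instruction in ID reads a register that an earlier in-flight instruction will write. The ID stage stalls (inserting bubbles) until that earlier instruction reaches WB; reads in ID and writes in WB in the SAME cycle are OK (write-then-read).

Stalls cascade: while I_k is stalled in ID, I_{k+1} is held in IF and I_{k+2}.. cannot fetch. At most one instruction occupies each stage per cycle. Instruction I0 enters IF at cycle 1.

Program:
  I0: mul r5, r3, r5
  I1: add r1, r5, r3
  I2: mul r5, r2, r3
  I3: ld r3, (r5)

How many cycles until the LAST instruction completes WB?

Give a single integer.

Answer: 12

Derivation:
I0 mul r5 <- r3,r5: IF@1 ID@2 stall=0 (-) EX@3 MEM@4 WB@5
I1 add r1 <- r5,r3: IF@2 ID@3 stall=2 (RAW on I0.r5 (WB@5)) EX@6 MEM@7 WB@8
I2 mul r5 <- r2,r3: IF@3 ID@6 stall=0 (-) EX@7 MEM@8 WB@9
I3 ld r3 <- r5: IF@6 ID@7 stall=2 (RAW on I2.r5 (WB@9)) EX@10 MEM@11 WB@12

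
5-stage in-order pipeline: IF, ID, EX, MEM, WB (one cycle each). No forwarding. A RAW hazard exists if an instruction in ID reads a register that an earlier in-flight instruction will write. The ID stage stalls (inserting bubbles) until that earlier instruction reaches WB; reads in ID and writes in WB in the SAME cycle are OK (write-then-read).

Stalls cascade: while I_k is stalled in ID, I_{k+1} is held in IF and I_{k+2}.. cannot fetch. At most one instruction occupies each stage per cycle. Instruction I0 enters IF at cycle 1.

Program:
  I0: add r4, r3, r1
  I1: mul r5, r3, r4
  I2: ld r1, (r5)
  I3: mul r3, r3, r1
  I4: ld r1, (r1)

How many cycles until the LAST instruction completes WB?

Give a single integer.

I0 add r4 <- r3,r1: IF@1 ID@2 stall=0 (-) EX@3 MEM@4 WB@5
I1 mul r5 <- r3,r4: IF@2 ID@3 stall=2 (RAW on I0.r4 (WB@5)) EX@6 MEM@7 WB@8
I2 ld r1 <- r5: IF@3 ID@6 stall=2 (RAW on I1.r5 (WB@8)) EX@9 MEM@10 WB@11
I3 mul r3 <- r3,r1: IF@6 ID@9 stall=2 (RAW on I2.r1 (WB@11)) EX@12 MEM@13 WB@14
I4 ld r1 <- r1: IF@9 ID@12 stall=0 (-) EX@13 MEM@14 WB@15

Answer: 15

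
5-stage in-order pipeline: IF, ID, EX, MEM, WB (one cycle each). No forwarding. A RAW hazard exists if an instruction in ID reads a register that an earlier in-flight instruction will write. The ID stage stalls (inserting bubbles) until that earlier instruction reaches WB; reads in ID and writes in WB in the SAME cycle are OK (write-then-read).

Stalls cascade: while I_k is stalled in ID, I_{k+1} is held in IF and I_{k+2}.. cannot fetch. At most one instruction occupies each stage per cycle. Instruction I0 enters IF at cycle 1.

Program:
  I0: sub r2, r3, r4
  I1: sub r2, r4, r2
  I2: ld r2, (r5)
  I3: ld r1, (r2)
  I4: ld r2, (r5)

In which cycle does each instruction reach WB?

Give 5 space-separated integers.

Answer: 5 8 9 12 13

Derivation:
I0 sub r2 <- r3,r4: IF@1 ID@2 stall=0 (-) EX@3 MEM@4 WB@5
I1 sub r2 <- r4,r2: IF@2 ID@3 stall=2 (RAW on I0.r2 (WB@5)) EX@6 MEM@7 WB@8
I2 ld r2 <- r5: IF@3 ID@6 stall=0 (-) EX@7 MEM@8 WB@9
I3 ld r1 <- r2: IF@6 ID@7 stall=2 (RAW on I2.r2 (WB@9)) EX@10 MEM@11 WB@12
I4 ld r2 <- r5: IF@7 ID@10 stall=0 (-) EX@11 MEM@12 WB@13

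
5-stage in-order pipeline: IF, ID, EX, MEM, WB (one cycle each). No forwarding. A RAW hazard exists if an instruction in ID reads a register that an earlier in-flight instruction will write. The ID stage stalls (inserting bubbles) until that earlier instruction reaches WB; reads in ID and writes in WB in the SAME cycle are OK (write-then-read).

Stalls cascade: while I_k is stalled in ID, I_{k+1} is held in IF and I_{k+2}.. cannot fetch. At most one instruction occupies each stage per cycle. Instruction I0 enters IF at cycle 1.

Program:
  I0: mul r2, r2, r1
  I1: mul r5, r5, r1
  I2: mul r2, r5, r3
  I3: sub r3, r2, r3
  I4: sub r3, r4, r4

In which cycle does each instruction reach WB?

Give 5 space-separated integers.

I0 mul r2 <- r2,r1: IF@1 ID@2 stall=0 (-) EX@3 MEM@4 WB@5
I1 mul r5 <- r5,r1: IF@2 ID@3 stall=0 (-) EX@4 MEM@5 WB@6
I2 mul r2 <- r5,r3: IF@3 ID@4 stall=2 (RAW on I1.r5 (WB@6)) EX@7 MEM@8 WB@9
I3 sub r3 <- r2,r3: IF@4 ID@7 stall=2 (RAW on I2.r2 (WB@9)) EX@10 MEM@11 WB@12
I4 sub r3 <- r4,r4: IF@7 ID@10 stall=0 (-) EX@11 MEM@12 WB@13

Answer: 5 6 9 12 13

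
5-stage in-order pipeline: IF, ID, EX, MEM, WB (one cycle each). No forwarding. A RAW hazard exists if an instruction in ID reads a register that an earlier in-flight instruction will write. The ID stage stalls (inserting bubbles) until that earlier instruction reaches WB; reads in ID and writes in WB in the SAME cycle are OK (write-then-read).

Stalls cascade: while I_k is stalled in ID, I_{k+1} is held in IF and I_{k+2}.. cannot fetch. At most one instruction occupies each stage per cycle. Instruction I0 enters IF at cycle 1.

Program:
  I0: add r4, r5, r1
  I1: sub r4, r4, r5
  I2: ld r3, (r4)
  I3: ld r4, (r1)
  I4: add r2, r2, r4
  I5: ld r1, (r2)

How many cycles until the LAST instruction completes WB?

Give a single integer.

I0 add r4 <- r5,r1: IF@1 ID@2 stall=0 (-) EX@3 MEM@4 WB@5
I1 sub r4 <- r4,r5: IF@2 ID@3 stall=2 (RAW on I0.r4 (WB@5)) EX@6 MEM@7 WB@8
I2 ld r3 <- r4: IF@3 ID@6 stall=2 (RAW on I1.r4 (WB@8)) EX@9 MEM@10 WB@11
I3 ld r4 <- r1: IF@6 ID@9 stall=0 (-) EX@10 MEM@11 WB@12
I4 add r2 <- r2,r4: IF@9 ID@10 stall=2 (RAW on I3.r4 (WB@12)) EX@13 MEM@14 WB@15
I5 ld r1 <- r2: IF@10 ID@13 stall=2 (RAW on I4.r2 (WB@15)) EX@16 MEM@17 WB@18

Answer: 18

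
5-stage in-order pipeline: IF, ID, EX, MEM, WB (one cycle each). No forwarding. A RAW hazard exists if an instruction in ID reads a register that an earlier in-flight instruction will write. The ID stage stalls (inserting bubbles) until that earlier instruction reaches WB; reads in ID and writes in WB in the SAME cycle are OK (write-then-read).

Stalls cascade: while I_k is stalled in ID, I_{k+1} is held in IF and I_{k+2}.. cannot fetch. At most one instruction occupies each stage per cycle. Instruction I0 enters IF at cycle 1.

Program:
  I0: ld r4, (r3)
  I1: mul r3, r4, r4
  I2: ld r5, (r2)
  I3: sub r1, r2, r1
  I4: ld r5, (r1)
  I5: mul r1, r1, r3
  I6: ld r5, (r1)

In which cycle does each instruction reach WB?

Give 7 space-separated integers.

I0 ld r4 <- r3: IF@1 ID@2 stall=0 (-) EX@3 MEM@4 WB@5
I1 mul r3 <- r4,r4: IF@2 ID@3 stall=2 (RAW on I0.r4 (WB@5)) EX@6 MEM@7 WB@8
I2 ld r5 <- r2: IF@3 ID@6 stall=0 (-) EX@7 MEM@8 WB@9
I3 sub r1 <- r2,r1: IF@6 ID@7 stall=0 (-) EX@8 MEM@9 WB@10
I4 ld r5 <- r1: IF@7 ID@8 stall=2 (RAW on I3.r1 (WB@10)) EX@11 MEM@12 WB@13
I5 mul r1 <- r1,r3: IF@8 ID@11 stall=0 (-) EX@12 MEM@13 WB@14
I6 ld r5 <- r1: IF@11 ID@12 stall=2 (RAW on I5.r1 (WB@14)) EX@15 MEM@16 WB@17

Answer: 5 8 9 10 13 14 17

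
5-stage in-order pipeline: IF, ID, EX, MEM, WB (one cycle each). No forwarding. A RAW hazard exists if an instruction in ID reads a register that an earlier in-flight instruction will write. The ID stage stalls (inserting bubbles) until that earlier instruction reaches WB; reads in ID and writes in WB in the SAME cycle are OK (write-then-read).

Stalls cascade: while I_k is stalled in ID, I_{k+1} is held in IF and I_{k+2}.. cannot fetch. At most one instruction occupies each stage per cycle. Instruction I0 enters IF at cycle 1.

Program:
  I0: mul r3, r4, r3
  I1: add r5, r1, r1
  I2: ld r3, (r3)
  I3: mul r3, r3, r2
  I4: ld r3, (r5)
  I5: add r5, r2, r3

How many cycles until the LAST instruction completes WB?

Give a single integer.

Answer: 15

Derivation:
I0 mul r3 <- r4,r3: IF@1 ID@2 stall=0 (-) EX@3 MEM@4 WB@5
I1 add r5 <- r1,r1: IF@2 ID@3 stall=0 (-) EX@4 MEM@5 WB@6
I2 ld r3 <- r3: IF@3 ID@4 stall=1 (RAW on I0.r3 (WB@5)) EX@6 MEM@7 WB@8
I3 mul r3 <- r3,r2: IF@4 ID@6 stall=2 (RAW on I2.r3 (WB@8)) EX@9 MEM@10 WB@11
I4 ld r3 <- r5: IF@6 ID@9 stall=0 (-) EX@10 MEM@11 WB@12
I5 add r5 <- r2,r3: IF@9 ID@10 stall=2 (RAW on I4.r3 (WB@12)) EX@13 MEM@14 WB@15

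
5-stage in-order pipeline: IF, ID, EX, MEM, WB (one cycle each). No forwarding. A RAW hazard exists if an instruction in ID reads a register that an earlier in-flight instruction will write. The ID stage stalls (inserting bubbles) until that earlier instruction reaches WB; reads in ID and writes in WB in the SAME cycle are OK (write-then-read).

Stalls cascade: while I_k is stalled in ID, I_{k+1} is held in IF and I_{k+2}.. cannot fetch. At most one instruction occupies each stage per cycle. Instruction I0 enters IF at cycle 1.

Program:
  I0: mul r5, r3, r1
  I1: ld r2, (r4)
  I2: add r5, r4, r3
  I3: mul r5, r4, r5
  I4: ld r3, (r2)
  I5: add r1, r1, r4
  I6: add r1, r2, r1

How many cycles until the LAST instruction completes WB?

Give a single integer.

Answer: 15

Derivation:
I0 mul r5 <- r3,r1: IF@1 ID@2 stall=0 (-) EX@3 MEM@4 WB@5
I1 ld r2 <- r4: IF@2 ID@3 stall=0 (-) EX@4 MEM@5 WB@6
I2 add r5 <- r4,r3: IF@3 ID@4 stall=0 (-) EX@5 MEM@6 WB@7
I3 mul r5 <- r4,r5: IF@4 ID@5 stall=2 (RAW on I2.r5 (WB@7)) EX@8 MEM@9 WB@10
I4 ld r3 <- r2: IF@5 ID@8 stall=0 (-) EX@9 MEM@10 WB@11
I5 add r1 <- r1,r4: IF@8 ID@9 stall=0 (-) EX@10 MEM@11 WB@12
I6 add r1 <- r2,r1: IF@9 ID@10 stall=2 (RAW on I5.r1 (WB@12)) EX@13 MEM@14 WB@15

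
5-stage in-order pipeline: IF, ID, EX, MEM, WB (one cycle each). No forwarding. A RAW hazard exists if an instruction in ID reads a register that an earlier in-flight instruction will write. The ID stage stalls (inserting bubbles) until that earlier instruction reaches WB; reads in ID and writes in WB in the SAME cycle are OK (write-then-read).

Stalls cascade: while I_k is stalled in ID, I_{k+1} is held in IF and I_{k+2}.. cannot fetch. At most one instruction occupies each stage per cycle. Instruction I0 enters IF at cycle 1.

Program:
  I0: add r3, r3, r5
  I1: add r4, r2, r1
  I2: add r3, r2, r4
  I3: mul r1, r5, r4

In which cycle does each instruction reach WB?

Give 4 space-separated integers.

I0 add r3 <- r3,r5: IF@1 ID@2 stall=0 (-) EX@3 MEM@4 WB@5
I1 add r4 <- r2,r1: IF@2 ID@3 stall=0 (-) EX@4 MEM@5 WB@6
I2 add r3 <- r2,r4: IF@3 ID@4 stall=2 (RAW on I1.r4 (WB@6)) EX@7 MEM@8 WB@9
I3 mul r1 <- r5,r4: IF@4 ID@7 stall=0 (-) EX@8 MEM@9 WB@10

Answer: 5 6 9 10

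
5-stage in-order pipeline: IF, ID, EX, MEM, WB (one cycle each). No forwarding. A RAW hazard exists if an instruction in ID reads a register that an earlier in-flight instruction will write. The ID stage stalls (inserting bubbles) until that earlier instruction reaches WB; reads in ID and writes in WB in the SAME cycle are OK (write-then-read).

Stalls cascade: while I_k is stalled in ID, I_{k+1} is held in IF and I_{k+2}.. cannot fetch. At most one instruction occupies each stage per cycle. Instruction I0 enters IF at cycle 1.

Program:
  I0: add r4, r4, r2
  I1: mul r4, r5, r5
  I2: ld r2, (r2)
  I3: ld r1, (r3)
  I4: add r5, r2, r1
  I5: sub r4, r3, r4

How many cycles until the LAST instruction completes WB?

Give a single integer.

I0 add r4 <- r4,r2: IF@1 ID@2 stall=0 (-) EX@3 MEM@4 WB@5
I1 mul r4 <- r5,r5: IF@2 ID@3 stall=0 (-) EX@4 MEM@5 WB@6
I2 ld r2 <- r2: IF@3 ID@4 stall=0 (-) EX@5 MEM@6 WB@7
I3 ld r1 <- r3: IF@4 ID@5 stall=0 (-) EX@6 MEM@7 WB@8
I4 add r5 <- r2,r1: IF@5 ID@6 stall=2 (RAW on I3.r1 (WB@8)) EX@9 MEM@10 WB@11
I5 sub r4 <- r3,r4: IF@6 ID@9 stall=0 (-) EX@10 MEM@11 WB@12

Answer: 12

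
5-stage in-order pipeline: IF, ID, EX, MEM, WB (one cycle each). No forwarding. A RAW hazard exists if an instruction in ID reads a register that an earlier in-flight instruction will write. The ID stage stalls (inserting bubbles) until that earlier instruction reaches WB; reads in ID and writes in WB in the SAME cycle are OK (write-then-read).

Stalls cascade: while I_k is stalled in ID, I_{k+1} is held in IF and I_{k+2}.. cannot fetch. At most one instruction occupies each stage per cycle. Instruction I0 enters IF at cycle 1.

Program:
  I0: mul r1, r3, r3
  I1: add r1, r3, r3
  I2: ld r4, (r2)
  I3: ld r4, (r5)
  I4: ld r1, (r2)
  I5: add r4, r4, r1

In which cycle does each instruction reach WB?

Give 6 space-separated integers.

Answer: 5 6 7 8 9 12

Derivation:
I0 mul r1 <- r3,r3: IF@1 ID@2 stall=0 (-) EX@3 MEM@4 WB@5
I1 add r1 <- r3,r3: IF@2 ID@3 stall=0 (-) EX@4 MEM@5 WB@6
I2 ld r4 <- r2: IF@3 ID@4 stall=0 (-) EX@5 MEM@6 WB@7
I3 ld r4 <- r5: IF@4 ID@5 stall=0 (-) EX@6 MEM@7 WB@8
I4 ld r1 <- r2: IF@5 ID@6 stall=0 (-) EX@7 MEM@8 WB@9
I5 add r4 <- r4,r1: IF@6 ID@7 stall=2 (RAW on I4.r1 (WB@9)) EX@10 MEM@11 WB@12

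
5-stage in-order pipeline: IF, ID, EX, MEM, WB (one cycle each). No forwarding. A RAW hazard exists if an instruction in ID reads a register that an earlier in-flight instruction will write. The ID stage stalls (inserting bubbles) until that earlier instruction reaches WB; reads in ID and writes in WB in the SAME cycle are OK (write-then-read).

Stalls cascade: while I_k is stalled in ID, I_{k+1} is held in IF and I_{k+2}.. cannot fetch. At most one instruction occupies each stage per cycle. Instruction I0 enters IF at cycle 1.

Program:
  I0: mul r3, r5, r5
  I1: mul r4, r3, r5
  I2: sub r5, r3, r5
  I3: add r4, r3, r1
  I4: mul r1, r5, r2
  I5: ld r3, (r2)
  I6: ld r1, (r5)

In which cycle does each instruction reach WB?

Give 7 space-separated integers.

Answer: 5 8 9 10 12 13 14

Derivation:
I0 mul r3 <- r5,r5: IF@1 ID@2 stall=0 (-) EX@3 MEM@4 WB@5
I1 mul r4 <- r3,r5: IF@2 ID@3 stall=2 (RAW on I0.r3 (WB@5)) EX@6 MEM@7 WB@8
I2 sub r5 <- r3,r5: IF@3 ID@6 stall=0 (-) EX@7 MEM@8 WB@9
I3 add r4 <- r3,r1: IF@6 ID@7 stall=0 (-) EX@8 MEM@9 WB@10
I4 mul r1 <- r5,r2: IF@7 ID@8 stall=1 (RAW on I2.r5 (WB@9)) EX@10 MEM@11 WB@12
I5 ld r3 <- r2: IF@8 ID@10 stall=0 (-) EX@11 MEM@12 WB@13
I6 ld r1 <- r5: IF@10 ID@11 stall=0 (-) EX@12 MEM@13 WB@14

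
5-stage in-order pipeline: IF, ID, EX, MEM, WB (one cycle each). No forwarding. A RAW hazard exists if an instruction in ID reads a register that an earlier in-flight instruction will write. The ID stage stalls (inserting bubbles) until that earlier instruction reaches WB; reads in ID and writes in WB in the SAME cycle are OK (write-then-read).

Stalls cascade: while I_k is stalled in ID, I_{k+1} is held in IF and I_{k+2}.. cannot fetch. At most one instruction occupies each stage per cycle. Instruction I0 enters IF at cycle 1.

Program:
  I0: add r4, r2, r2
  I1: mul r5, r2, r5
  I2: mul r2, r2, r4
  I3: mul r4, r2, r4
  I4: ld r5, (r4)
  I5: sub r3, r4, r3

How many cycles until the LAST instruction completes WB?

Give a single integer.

I0 add r4 <- r2,r2: IF@1 ID@2 stall=0 (-) EX@3 MEM@4 WB@5
I1 mul r5 <- r2,r5: IF@2 ID@3 stall=0 (-) EX@4 MEM@5 WB@6
I2 mul r2 <- r2,r4: IF@3 ID@4 stall=1 (RAW on I0.r4 (WB@5)) EX@6 MEM@7 WB@8
I3 mul r4 <- r2,r4: IF@4 ID@6 stall=2 (RAW on I2.r2 (WB@8)) EX@9 MEM@10 WB@11
I4 ld r5 <- r4: IF@6 ID@9 stall=2 (RAW on I3.r4 (WB@11)) EX@12 MEM@13 WB@14
I5 sub r3 <- r4,r3: IF@9 ID@12 stall=0 (-) EX@13 MEM@14 WB@15

Answer: 15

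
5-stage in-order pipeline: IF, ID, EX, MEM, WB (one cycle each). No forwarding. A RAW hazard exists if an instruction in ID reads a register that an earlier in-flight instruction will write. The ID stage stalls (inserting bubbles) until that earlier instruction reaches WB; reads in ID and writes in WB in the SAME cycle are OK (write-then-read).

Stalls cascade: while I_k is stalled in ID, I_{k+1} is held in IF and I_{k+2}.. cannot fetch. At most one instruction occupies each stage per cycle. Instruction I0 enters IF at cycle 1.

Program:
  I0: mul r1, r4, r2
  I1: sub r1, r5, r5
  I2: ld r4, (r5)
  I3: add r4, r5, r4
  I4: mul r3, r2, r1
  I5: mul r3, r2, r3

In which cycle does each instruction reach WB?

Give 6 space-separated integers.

Answer: 5 6 7 10 11 14

Derivation:
I0 mul r1 <- r4,r2: IF@1 ID@2 stall=0 (-) EX@3 MEM@4 WB@5
I1 sub r1 <- r5,r5: IF@2 ID@3 stall=0 (-) EX@4 MEM@5 WB@6
I2 ld r4 <- r5: IF@3 ID@4 stall=0 (-) EX@5 MEM@6 WB@7
I3 add r4 <- r5,r4: IF@4 ID@5 stall=2 (RAW on I2.r4 (WB@7)) EX@8 MEM@9 WB@10
I4 mul r3 <- r2,r1: IF@5 ID@8 stall=0 (-) EX@9 MEM@10 WB@11
I5 mul r3 <- r2,r3: IF@8 ID@9 stall=2 (RAW on I4.r3 (WB@11)) EX@12 MEM@13 WB@14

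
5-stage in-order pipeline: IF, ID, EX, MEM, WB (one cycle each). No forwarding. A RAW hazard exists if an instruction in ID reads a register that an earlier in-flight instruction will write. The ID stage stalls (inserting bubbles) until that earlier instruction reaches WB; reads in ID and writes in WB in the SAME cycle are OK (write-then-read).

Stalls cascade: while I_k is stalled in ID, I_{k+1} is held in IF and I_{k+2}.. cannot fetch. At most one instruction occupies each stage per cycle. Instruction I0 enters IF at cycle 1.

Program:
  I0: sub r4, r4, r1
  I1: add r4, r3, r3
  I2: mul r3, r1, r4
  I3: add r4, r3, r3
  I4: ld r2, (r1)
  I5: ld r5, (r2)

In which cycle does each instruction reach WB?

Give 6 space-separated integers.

I0 sub r4 <- r4,r1: IF@1 ID@2 stall=0 (-) EX@3 MEM@4 WB@5
I1 add r4 <- r3,r3: IF@2 ID@3 stall=0 (-) EX@4 MEM@5 WB@6
I2 mul r3 <- r1,r4: IF@3 ID@4 stall=2 (RAW on I1.r4 (WB@6)) EX@7 MEM@8 WB@9
I3 add r4 <- r3,r3: IF@4 ID@7 stall=2 (RAW on I2.r3 (WB@9)) EX@10 MEM@11 WB@12
I4 ld r2 <- r1: IF@7 ID@10 stall=0 (-) EX@11 MEM@12 WB@13
I5 ld r5 <- r2: IF@10 ID@11 stall=2 (RAW on I4.r2 (WB@13)) EX@14 MEM@15 WB@16

Answer: 5 6 9 12 13 16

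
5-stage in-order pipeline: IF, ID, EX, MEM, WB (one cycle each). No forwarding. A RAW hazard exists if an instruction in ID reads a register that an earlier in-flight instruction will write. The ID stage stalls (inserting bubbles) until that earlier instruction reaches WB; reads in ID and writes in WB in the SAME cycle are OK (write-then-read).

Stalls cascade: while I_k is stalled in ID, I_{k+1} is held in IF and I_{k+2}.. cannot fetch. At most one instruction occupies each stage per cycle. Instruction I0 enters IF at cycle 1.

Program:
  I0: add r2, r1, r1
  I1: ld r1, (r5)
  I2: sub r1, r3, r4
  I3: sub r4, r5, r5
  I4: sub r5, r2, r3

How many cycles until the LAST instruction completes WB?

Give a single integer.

I0 add r2 <- r1,r1: IF@1 ID@2 stall=0 (-) EX@3 MEM@4 WB@5
I1 ld r1 <- r5: IF@2 ID@3 stall=0 (-) EX@4 MEM@5 WB@6
I2 sub r1 <- r3,r4: IF@3 ID@4 stall=0 (-) EX@5 MEM@6 WB@7
I3 sub r4 <- r5,r5: IF@4 ID@5 stall=0 (-) EX@6 MEM@7 WB@8
I4 sub r5 <- r2,r3: IF@5 ID@6 stall=0 (-) EX@7 MEM@8 WB@9

Answer: 9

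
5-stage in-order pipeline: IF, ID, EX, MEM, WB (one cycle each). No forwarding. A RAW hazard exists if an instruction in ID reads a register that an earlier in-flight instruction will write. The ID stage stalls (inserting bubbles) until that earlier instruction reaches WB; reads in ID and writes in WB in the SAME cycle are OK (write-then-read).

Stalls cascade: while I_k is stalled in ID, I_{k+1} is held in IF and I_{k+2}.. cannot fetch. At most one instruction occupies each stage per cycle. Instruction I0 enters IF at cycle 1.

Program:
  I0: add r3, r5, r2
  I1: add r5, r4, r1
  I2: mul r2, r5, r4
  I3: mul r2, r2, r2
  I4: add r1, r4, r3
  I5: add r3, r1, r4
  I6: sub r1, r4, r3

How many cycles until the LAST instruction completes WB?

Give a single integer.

Answer: 19

Derivation:
I0 add r3 <- r5,r2: IF@1 ID@2 stall=0 (-) EX@3 MEM@4 WB@5
I1 add r5 <- r4,r1: IF@2 ID@3 stall=0 (-) EX@4 MEM@5 WB@6
I2 mul r2 <- r5,r4: IF@3 ID@4 stall=2 (RAW on I1.r5 (WB@6)) EX@7 MEM@8 WB@9
I3 mul r2 <- r2,r2: IF@4 ID@7 stall=2 (RAW on I2.r2 (WB@9)) EX@10 MEM@11 WB@12
I4 add r1 <- r4,r3: IF@7 ID@10 stall=0 (-) EX@11 MEM@12 WB@13
I5 add r3 <- r1,r4: IF@10 ID@11 stall=2 (RAW on I4.r1 (WB@13)) EX@14 MEM@15 WB@16
I6 sub r1 <- r4,r3: IF@11 ID@14 stall=2 (RAW on I5.r3 (WB@16)) EX@17 MEM@18 WB@19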